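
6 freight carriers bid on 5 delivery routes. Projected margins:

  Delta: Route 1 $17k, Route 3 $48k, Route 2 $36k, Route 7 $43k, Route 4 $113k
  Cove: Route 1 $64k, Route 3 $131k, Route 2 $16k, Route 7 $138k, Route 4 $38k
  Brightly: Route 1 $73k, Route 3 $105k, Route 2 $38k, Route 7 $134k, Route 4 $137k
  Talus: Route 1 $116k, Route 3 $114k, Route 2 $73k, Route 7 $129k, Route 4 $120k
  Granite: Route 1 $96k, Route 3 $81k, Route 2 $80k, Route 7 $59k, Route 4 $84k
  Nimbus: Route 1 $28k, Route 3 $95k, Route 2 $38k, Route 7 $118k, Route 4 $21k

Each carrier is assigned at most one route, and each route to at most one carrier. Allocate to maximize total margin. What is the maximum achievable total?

Optimal: Talus→Route 1 ($116k), Cove→Route 3 ($131k), Granite→Route 2 ($80k), Nimbus→Route 7 ($118k), Brightly→Route 4 ($137k) — total 116+131+80+118+137 = $582k.
Next-best assignment: Talus→Route 1, Cove→Route 3, Granite→Route 2, Brightly→Route 7, Delta→Route 4 = $574k.
No other one-to-one assignment exceeds $582k.

Maximum total: $582k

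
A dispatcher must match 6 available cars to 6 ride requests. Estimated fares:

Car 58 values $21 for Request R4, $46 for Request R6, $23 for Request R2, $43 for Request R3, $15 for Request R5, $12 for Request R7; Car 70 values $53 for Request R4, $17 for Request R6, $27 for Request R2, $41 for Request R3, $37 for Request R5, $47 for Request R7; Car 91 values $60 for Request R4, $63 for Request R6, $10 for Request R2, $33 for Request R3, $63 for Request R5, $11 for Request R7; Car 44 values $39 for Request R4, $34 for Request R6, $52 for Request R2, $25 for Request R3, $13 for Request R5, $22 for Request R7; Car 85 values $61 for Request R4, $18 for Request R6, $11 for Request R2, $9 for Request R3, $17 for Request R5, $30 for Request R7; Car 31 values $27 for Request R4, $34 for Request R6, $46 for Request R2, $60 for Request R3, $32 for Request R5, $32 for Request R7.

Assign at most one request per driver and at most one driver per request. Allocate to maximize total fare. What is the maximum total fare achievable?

Max total: $329

Treat this as an assignment problem: match each driver to one request.
Optimal: Car 58→Request R6 ($46), Car 70→Request R7 ($47), Car 91→Request R5 ($63), Car 44→Request R2 ($52), Car 85→Request R4 ($61), Car 31→Request R3 ($60) — total 46+47+63+52+61+60 = $329.
Max-entry greedy (repeatedly take the single best remaining cell) gives $298, worse by 31.
Checked against all permutations: $329 is optimal.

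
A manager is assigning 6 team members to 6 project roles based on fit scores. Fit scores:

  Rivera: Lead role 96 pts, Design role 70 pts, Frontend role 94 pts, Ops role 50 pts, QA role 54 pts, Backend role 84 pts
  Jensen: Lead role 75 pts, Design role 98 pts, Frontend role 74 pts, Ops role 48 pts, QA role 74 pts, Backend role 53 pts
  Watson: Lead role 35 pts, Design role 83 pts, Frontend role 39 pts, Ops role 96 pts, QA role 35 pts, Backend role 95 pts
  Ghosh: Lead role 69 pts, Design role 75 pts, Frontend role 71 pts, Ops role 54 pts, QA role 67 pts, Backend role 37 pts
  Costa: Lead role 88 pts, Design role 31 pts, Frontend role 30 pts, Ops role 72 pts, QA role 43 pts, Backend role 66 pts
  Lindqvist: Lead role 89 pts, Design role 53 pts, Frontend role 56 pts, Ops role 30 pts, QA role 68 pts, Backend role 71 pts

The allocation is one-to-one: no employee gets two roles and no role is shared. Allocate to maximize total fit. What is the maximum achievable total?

Optimal: Rivera→Frontend role (94 pts), Jensen→Design role (98 pts), Watson→Backend role (95 pts), Ghosh→QA role (67 pts), Costa→Ops role (72 pts), Lindqvist→Lead role (89 pts) — total 94+98+95+67+72+89 = 515 pts.
Column-greedy (each role in turn goes to its best remaining employee) gives 495 pts, worse by 20.
Next-best assignment: Rivera→Frontend role, Jensen→Design role, Watson→Ops role, Ghosh→QA role, Costa→Lead role, Lindqvist→Backend role = 514 pts.
Every other assignment is strictly worse.

Maximum total: 515 pts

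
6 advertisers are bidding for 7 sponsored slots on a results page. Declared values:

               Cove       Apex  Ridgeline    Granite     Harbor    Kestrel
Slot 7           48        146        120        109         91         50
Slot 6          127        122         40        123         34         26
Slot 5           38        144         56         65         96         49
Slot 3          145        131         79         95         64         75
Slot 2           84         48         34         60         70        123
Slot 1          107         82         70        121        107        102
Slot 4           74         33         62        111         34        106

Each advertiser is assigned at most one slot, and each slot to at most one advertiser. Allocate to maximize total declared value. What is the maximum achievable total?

Maximum total: $762

Optimal: Cove→Slot 3 ($145), Apex→Slot 5 ($144), Ridgeline→Slot 7 ($120), Granite→Slot 6 ($123), Harbor→Slot 1 ($107), Kestrel→Slot 2 ($123) — total 145+144+120+123+107+123 = $762.
Max-entry greedy (repeatedly take the single best remaining cell) gives $706, worse by 56.
Next-best assignment: Cove→Slot 3, Apex→Slot 5, Ridgeline→Slot 7, Granite→Slot 4, Harbor→Slot 1, Kestrel→Slot 2 = $750.
Swapping Cove↔Kestrel (Cove→Slot 2 $84, Kestrel→Slot 3 $75) loses 109.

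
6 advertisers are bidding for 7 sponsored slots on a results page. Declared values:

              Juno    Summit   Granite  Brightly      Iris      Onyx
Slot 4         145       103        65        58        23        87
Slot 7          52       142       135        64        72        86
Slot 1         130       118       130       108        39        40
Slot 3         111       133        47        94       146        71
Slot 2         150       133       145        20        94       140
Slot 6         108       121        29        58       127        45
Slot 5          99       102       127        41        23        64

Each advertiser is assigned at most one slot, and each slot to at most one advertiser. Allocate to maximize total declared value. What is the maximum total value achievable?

Maximum total: $808

Optimal: Juno→Slot 4 ($145), Summit→Slot 7 ($142), Granite→Slot 5 ($127), Brightly→Slot 1 ($108), Iris→Slot 3 ($146), Onyx→Slot 2 ($140) — total 145+142+127+108+146+140 = $808.
Row-greedy (each advertiser in turn takes its best remaining slot) gives $730, worse by 78.
Next-best assignment: Juno→Slot 4, Summit→Slot 6, Granite→Slot 7, Brightly→Slot 1, Iris→Slot 3, Onyx→Slot 2 = $795.
Swapping Juno↔Brightly (Juno→Slot 1 $130, Brightly→Slot 4 $58) loses 65.
No other one-to-one assignment exceeds $808.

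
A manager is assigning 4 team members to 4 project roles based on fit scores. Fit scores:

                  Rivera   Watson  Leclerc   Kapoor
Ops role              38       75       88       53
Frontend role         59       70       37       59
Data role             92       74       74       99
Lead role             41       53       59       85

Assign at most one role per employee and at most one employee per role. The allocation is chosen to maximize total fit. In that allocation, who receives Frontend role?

Watson receives Frontend role.

This is a one-to-one assignment (maximum-weight bipartite matching).
Optimal: Rivera→Data role (92 pts), Watson→Frontend role (70 pts), Leclerc→Ops role (88 pts), Kapoor→Lead role (85 pts) — total 92+70+88+85 = 335 pts.
Max-entry greedy (repeatedly take the single best remaining cell) gives 298 pts, worse by 37.
Next-best assignment: Rivera→Frontend role, Watson→Data role, Leclerc→Ops role, Kapoor→Lead role = 306 pts.
Swapping Kapoor↔Rivera (Kapoor→Data role 99 pts, Rivera→Lead role 41 pts) loses 37.
Checked against all permutations: 335 pts is optimal.
Watson's own top role is Ops role (75 pts), but forcing Watson→Ops role and reassigning the rest optimally gives only 293 pts — worse by 42.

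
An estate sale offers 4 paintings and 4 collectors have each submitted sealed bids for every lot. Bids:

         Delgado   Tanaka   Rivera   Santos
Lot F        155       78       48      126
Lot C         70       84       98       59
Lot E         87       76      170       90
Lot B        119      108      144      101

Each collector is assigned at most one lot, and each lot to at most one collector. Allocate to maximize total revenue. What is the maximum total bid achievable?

Optimal: Delgado→Lot F ($155), Tanaka→Lot C ($84), Rivera→Lot E ($170), Santos→Lot B ($101) — total 155+84+170+101 = $510.
Row-greedy (each collector in turn takes its best remaining lot) gives $492, worse by 18.
Next-best assignment: Delgado→Lot B, Tanaka→Lot C, Rivera→Lot E, Santos→Lot F = $499.
Swapping Delgado↔Santos (Delgado→Lot B $119, Santos→Lot F $126) loses 11.
Checked against all permutations: $510 is optimal.

Max total: $510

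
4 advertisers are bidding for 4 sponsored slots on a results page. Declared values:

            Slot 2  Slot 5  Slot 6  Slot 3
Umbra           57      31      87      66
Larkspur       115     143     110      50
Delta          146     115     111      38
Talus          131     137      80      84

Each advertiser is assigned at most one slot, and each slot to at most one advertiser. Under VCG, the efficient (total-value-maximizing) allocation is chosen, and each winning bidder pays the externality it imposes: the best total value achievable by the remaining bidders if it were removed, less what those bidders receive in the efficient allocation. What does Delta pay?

Efficient allocation: Umbra→Slot 6 ($87), Larkspur→Slot 5 ($143), Delta→Slot 2 ($146), Talus→Slot 3 ($84); total welfare W = $460.
Delta receives Slot 2 at value $146, so the others get W − 146 = $314.
Without Delta: best allocation of the remaining 3 bidders over all 4 slots is Umbra→Slot 6 ($87), Larkspur→Slot 5 ($143), Talus→Slot 2 ($131), total $361.
VCG payment = (others' best without Delta) − (others' welfare with Delta) = 361 − 314 = $47.

Delta pays $47.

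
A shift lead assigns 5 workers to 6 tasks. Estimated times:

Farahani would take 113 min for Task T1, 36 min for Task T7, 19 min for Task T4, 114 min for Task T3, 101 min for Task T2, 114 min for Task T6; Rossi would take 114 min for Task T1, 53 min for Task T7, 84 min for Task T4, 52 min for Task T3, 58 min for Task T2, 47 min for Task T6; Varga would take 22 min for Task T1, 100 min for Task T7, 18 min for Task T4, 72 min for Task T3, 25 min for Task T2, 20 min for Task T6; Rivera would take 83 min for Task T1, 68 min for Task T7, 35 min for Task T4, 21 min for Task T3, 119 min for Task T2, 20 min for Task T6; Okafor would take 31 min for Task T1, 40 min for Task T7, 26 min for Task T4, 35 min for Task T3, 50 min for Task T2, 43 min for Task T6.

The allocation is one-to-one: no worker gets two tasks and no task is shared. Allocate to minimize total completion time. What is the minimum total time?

This is the linear assignment problem.
Optimal: Farahani→Task T4 (19 min), Rossi→Task T6 (47 min), Varga→Task T2 (25 min), Rivera→Task T3 (21 min), Okafor→Task T1 (31 min) — total 19+47+25+21+31 = 143 min.
Min-entry greedy (repeatedly take the single cheapest remaining cell) gives 157 min, worse by 14.
Every other assignment is strictly worse.

Minimum total: 143 min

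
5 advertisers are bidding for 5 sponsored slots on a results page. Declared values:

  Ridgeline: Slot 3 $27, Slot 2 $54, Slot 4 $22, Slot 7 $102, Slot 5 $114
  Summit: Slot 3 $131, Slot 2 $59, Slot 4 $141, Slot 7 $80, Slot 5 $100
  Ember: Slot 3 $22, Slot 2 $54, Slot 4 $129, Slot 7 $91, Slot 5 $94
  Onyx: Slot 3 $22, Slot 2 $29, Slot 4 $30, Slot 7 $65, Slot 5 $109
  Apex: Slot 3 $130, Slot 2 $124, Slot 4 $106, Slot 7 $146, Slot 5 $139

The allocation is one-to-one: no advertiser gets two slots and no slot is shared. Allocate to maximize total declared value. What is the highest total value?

Maximum total: $595

Optimal: Ridgeline→Slot 7 ($102), Summit→Slot 3 ($131), Ember→Slot 4 ($129), Onyx→Slot 5 ($109), Apex→Slot 2 ($124) — total 102+131+129+109+124 = $595.
Row-greedy (each advertiser in turn takes its best remaining slot) gives $505, worse by 90.
Next-best assignment: Ridgeline→Slot 2, Summit→Slot 3, Ember→Slot 4, Onyx→Slot 5, Apex→Slot 7 = $569.
Swapping Ember↔Summit (Ember→Slot 3 $22, Summit→Slot 4 $141) loses 97.
No other one-to-one assignment exceeds $595.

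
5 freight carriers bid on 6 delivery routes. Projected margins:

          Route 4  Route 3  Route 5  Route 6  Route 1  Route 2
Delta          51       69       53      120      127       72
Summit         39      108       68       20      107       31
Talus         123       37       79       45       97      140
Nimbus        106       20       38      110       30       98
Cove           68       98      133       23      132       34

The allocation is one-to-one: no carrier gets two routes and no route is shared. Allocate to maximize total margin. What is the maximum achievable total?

Maximum total: $618k

Optimal: Delta→Route 1 ($127k), Summit→Route 3 ($108k), Talus→Route 2 ($140k), Nimbus→Route 6 ($110k), Cove→Route 5 ($133k) — total 127+108+140+110+133 = $618k.
Column-greedy (each route in turn goes to its best remaining carrier) gives $514k, worse by 104.
Next-best assignment: Delta→Route 1, Summit→Route 3, Talus→Route 2, Nimbus→Route 4, Cove→Route 5 = $614k.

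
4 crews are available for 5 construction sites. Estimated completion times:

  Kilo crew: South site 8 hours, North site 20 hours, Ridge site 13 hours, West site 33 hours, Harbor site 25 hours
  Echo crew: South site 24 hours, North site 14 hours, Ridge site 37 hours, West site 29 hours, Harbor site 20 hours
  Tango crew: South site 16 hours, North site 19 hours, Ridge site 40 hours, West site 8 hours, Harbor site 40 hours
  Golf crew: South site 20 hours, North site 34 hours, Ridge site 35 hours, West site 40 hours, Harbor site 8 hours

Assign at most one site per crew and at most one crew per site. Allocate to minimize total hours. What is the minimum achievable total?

Min total: 38 hours

Optimal: Kilo crew→South site (8 hours), Echo crew→North site (14 hours), Tango crew→West site (8 hours), Golf crew→Harbor site (8 hours) — total 8+14+8+8 = 38 hours.
Column-greedy (each site in turn goes to its cheapest remaining crew) gives 65 hours, worse by 27.
Every other assignment is strictly worse.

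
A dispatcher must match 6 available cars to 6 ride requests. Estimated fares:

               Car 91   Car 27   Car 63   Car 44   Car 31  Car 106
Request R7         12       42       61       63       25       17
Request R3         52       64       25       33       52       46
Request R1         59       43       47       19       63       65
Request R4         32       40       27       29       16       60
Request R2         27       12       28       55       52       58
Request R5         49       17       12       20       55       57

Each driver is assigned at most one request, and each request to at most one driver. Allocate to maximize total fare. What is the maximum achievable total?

This is a one-to-one assignment (maximum-weight bipartite matching).
Optimal: Car 91→Request R1 ($59), Car 27→Request R3 ($64), Car 63→Request R7 ($61), Car 44→Request R2 ($55), Car 31→Request R5 ($55), Car 106→Request R4 ($60) — total 59+64+61+55+55+60 = $354.
Column-greedy (each request in turn goes to its best remaining driver) gives $288, worse by 66.
Checked against all permutations: $354 is optimal.

Maximum total: $354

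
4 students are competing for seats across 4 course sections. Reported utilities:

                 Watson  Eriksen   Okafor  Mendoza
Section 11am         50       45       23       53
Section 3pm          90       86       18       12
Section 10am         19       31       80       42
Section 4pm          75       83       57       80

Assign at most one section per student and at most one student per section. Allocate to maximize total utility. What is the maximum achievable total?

Optimal: Watson→Section 3pm (90 points), Eriksen→Section 4pm (83 points), Okafor→Section 10am (80 points), Mendoza→Section 11am (53 points) — total 90+83+80+53 = 306 points.
Swapping Okafor↔Eriksen (Okafor→Section 4pm 57 points, Eriksen→Section 10am 31 points) loses 75.
No other one-to-one assignment exceeds 306 points.

Maximum total: 306 points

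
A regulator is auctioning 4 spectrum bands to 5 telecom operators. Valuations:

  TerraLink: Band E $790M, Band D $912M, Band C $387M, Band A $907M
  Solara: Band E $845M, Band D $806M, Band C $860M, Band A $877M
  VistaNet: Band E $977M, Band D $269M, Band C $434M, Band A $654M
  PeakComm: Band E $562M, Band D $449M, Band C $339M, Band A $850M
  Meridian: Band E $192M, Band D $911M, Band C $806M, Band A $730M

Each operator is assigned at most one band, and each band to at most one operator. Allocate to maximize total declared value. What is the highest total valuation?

Optimal: VistaNet→Band E ($977M), Meridian→Band D ($911M), Solara→Band C ($860M), TerraLink→Band A ($907M) — total 977+911+860+907 = $3655M.
Max-entry greedy (repeatedly take the single best remaining cell) gives $3572M, worse by 83.

Max total: $3655M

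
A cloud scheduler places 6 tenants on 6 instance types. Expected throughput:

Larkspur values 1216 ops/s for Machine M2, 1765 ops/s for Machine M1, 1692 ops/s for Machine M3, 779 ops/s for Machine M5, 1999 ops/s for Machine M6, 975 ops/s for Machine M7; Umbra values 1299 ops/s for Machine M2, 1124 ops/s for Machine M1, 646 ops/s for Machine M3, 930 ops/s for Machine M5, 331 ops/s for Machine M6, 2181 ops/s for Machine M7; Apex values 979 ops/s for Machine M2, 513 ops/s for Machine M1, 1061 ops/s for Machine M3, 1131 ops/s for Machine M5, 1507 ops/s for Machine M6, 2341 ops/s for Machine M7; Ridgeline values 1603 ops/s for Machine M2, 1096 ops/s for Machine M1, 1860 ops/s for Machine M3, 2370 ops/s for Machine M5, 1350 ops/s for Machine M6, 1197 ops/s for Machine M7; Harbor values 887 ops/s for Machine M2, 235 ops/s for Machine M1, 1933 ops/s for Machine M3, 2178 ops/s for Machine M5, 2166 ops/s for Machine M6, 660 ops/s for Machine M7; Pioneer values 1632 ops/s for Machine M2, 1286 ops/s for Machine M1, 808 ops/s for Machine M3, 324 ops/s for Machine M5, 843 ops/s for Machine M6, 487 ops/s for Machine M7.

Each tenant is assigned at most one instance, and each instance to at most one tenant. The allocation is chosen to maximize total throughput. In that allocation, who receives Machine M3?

Optimal: Larkspur→Machine M6 (1999 ops/s), Umbra→Machine M1 (1124 ops/s), Apex→Machine M7 (2341 ops/s), Ridgeline→Machine M5 (2370 ops/s), Harbor→Machine M3 (1933 ops/s), Pioneer→Machine M2 (1632 ops/s) — total 1999+1124+2341+2370+1933+1632 = 11399 ops/s.
Max-entry greedy (repeatedly take the single best remaining cell) gives 10920 ops/s, worse by 479.
Next-best assignment: Larkspur→Machine M1, Umbra→Machine M7, Apex→Machine M6, Ridgeline→Machine M5, Harbor→Machine M3, Pioneer→Machine M2 = 11388 ops/s.
Swapping Apex↔Larkspur (Apex→Machine M6 1507 ops/s, Larkspur→Machine M7 975 ops/s) loses 1858.
Harbor's own top instance is Machine M5 (2178 ops/s), but forcing Harbor→Machine M5 and reassigning the rest optimally gives only 11134 ops/s — worse by 265.

Harbor receives Machine M3.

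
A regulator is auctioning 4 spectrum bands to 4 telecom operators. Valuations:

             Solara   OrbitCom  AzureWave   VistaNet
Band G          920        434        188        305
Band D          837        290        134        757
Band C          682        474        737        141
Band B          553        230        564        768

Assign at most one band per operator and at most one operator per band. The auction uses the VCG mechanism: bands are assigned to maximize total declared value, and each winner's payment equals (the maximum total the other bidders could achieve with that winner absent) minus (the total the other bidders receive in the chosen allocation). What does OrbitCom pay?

OrbitCom pays $83M.

Efficient allocation: Solara→Band D ($837M), OrbitCom→Band G ($434M), AzureWave→Band C ($737M), VistaNet→Band B ($768M); total welfare W = $2776M.
OrbitCom receives Band G at value $434M, so the others get W − 434 = $2342M.
Without OrbitCom: best allocation of the remaining 3 bidders over all 4 bands is Solara→Band G ($920M), AzureWave→Band C ($737M), VistaNet→Band B ($768M), total $2425M.
VCG payment = (others' best without OrbitCom) − (others' welfare with OrbitCom) = 2425 − 2342 = $83M.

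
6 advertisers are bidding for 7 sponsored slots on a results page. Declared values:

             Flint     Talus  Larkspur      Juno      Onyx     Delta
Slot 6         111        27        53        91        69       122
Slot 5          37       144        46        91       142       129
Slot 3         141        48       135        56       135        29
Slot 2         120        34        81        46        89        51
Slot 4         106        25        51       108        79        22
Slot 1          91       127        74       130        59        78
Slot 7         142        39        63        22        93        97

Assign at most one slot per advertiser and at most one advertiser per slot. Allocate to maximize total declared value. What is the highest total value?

Optimal: Flint→Slot 7 ($142), Talus→Slot 1 ($127), Larkspur→Slot 3 ($135), Juno→Slot 4 ($108), Onyx→Slot 5 ($142), Delta→Slot 6 ($122) — total 142+127+135+108+142+122 = $776.
Row-greedy (each advertiser in turn takes its best remaining slot) gives $762, worse by 14.
Swapping Larkspur↔Flint (Larkspur→Slot 7 $63, Flint→Slot 3 $141) loses 73.

Max total: $776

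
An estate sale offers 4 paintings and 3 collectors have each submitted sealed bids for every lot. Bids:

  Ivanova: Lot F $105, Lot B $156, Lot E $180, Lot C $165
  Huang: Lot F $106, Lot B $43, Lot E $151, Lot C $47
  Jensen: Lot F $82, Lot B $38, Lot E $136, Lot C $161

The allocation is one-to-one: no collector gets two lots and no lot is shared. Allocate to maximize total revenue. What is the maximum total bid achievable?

Max total: $468

Optimal: Ivanova→Lot B ($156), Huang→Lot E ($151), Jensen→Lot C ($161) — total 156+151+161 = $468.
Column-greedy (each lot in turn goes to its best remaining collector) gives $398, worse by 70.
Next-best assignment: Ivanova→Lot E, Huang→Lot F, Jensen→Lot C = $447.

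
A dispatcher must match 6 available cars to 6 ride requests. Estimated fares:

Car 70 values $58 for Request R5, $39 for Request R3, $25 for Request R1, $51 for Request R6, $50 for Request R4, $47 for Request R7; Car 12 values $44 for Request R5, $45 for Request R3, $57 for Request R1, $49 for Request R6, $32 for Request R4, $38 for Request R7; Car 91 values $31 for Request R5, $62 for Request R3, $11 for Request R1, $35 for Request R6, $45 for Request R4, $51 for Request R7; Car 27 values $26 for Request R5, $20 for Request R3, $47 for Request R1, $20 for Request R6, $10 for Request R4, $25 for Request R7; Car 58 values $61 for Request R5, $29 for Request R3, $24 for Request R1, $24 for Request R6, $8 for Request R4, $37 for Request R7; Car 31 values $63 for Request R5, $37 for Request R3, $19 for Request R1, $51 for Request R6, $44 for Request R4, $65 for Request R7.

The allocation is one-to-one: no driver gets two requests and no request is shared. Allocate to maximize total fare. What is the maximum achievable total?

Maximum total: $334

Optimal: Car 70→Request R4 ($50), Car 12→Request R6 ($49), Car 91→Request R3 ($62), Car 27→Request R1 ($47), Car 58→Request R5 ($61), Car 31→Request R7 ($65) — total 50+49+62+47+61+65 = $334.
Max-entry greedy (repeatedly take the single best remaining cell) gives $306, worse by 28.
Swapping Car 58↔Car 12 (Car 58→Request R6 $24, Car 12→Request R5 $44) loses 42.
Every other assignment is strictly worse.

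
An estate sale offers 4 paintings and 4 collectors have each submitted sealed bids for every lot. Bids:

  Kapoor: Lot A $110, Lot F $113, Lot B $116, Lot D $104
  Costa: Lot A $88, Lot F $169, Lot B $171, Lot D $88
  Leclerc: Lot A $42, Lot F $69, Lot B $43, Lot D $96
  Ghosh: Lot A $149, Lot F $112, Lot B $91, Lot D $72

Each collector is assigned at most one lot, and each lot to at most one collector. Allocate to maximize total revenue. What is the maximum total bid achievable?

Maximum total: $530

This is the linear assignment problem.
Optimal: Kapoor→Lot B ($116), Costa→Lot F ($169), Leclerc→Lot D ($96), Ghosh→Lot A ($149) — total 116+169+96+149 = $530.
Max-entry greedy (repeatedly take the single best remaining cell) gives $529, worse by 1.
Every other assignment is strictly worse.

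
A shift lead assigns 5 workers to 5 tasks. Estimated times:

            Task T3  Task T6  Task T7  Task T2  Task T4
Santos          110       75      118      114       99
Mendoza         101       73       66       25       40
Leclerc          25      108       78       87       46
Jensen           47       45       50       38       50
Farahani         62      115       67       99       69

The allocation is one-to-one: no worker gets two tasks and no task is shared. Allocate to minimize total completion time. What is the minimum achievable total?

Minimum total: 242 min

Optimal: Santos→Task T6 (75 min), Mendoza→Task T2 (25 min), Leclerc→Task T3 (25 min), Jensen→Task T4 (50 min), Farahani→Task T7 (67 min) — total 75+25+25+50+67 = 242 min.
Row-greedy (each worker in turn takes its cheapest remaining task) gives 244 min, worse by 2.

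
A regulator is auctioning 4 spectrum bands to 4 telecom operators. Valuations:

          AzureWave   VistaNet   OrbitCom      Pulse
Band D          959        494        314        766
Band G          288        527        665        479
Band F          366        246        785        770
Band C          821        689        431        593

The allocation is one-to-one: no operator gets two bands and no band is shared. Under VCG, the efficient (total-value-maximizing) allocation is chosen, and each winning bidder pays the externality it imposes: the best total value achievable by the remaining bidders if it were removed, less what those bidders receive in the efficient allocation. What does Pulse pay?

Pulse pays $120M.

Efficient allocation: AzureWave→Band D ($959M), VistaNet→Band C ($689M), OrbitCom→Band G ($665M), Pulse→Band F ($770M); total welfare W = $3083M.
Pulse receives Band F at value $770M, so the others get W − 770 = $2313M.
Without Pulse: best allocation of the remaining 3 bidders over all 4 bands is AzureWave→Band D ($959M), VistaNet→Band C ($689M), OrbitCom→Band F ($785M), total $2433M.
VCG payment = (others' best without Pulse) − (others' welfare with Pulse) = 2433 − 2313 = $120M.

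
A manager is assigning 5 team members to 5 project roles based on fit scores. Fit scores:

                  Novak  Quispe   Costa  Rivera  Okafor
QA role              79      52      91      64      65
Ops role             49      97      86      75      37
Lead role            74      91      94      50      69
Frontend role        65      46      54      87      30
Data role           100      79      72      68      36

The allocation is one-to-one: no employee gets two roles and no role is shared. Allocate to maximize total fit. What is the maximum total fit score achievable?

Max total: 444 pts

Optimal: Novak→Data role (100 pts), Quispe→Ops role (97 pts), Costa→QA role (91 pts), Rivera→Frontend role (87 pts), Okafor→Lead role (69 pts) — total 100+97+91+87+69 = 444 pts.
Column-greedy (each role in turn goes to its best remaining employee) gives 385 pts, worse by 59.
Next-best assignment: Novak→Data role, Quispe→Ops role, Costa→Lead role, Rivera→Frontend role, Okafor→QA role = 443 pts.
Swapping Novak↔Okafor (Novak→Lead role 74 pts, Okafor→Data role 36 pts) loses 59.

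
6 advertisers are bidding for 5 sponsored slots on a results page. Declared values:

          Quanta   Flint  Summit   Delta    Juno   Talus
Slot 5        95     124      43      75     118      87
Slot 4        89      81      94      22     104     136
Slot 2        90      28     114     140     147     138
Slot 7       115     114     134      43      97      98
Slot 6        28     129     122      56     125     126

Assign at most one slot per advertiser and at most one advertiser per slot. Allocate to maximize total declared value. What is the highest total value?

Treat this as an assignment problem: match each advertiser to one slot.
Optimal: Flint→Slot 5 ($124), Talus→Slot 4 ($136), Delta→Slot 2 ($140), Summit→Slot 7 ($134), Juno→Slot 6 ($125) — total 124+136+140+134+125 = $659.
Row-greedy (each advertiser in turn takes its best remaining slot) gives $537, worse by 122.
No other one-to-one assignment exceeds $659.

Max total: $659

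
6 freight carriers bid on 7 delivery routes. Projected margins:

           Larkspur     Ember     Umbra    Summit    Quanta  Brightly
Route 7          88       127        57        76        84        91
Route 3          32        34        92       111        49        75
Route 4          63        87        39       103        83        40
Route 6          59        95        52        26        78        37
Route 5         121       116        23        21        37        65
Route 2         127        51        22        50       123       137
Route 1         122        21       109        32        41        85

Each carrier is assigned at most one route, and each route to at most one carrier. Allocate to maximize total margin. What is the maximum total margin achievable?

Optimal: Larkspur→Route 5 ($121k), Ember→Route 7 ($127k), Umbra→Route 1 ($109k), Summit→Route 3 ($111k), Quanta→Route 4 ($83k), Brightly→Route 2 ($137k) — total 121+127+109+111+83+137 = $688k.
Next-best assignment: Larkspur→Route 5, Ember→Route 7, Umbra→Route 1, Summit→Route 3, Quanta→Route 6, Brightly→Route 2 = $683k.
Swapping Umbra↔Larkspur (Umbra→Route 5 $23k, Larkspur→Route 1 $122k) loses 85.

Max total: $688k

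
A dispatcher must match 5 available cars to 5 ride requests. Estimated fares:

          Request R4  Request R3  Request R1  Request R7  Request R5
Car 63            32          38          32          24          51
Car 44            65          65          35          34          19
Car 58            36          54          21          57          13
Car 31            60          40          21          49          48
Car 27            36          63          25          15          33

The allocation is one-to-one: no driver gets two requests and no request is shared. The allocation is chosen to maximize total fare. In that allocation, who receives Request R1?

Treat this as an assignment problem: match each driver to one request.
Optimal: Car 63→Request R5 ($51), Car 44→Request R1 ($35), Car 58→Request R7 ($57), Car 31→Request R4 ($60), Car 27→Request R3 ($63) — total 51+35+57+60+63 = $266.
Column-greedy (each request in turn goes to its best remaining driver) gives $265, worse by 1.
Next-best assignment: Car 63→Request R1, Car 44→Request R4, Car 58→Request R7, Car 31→Request R5, Car 27→Request R3 = $265.
Swapping Car 58↔Car 27 (Car 58→Request R3 $54, Car 27→Request R7 $15) loses 51.
Car 44's own top request is Request R4 ($65), but forcing Car 44→Request R4 and reassigning the rest optimally gives only $265 — worse by 1.

Car 44 receives Request R1.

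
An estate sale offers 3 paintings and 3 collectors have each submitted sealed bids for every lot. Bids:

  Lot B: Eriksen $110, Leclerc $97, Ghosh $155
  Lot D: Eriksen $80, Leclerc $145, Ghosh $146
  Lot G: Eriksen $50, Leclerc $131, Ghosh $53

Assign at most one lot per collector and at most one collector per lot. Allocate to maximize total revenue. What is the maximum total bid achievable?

Maximum total: $387

This is the linear assignment problem.
Optimal: Eriksen→Lot B ($110), Leclerc→Lot G ($131), Ghosh→Lot D ($146) — total 110+131+146 = $387.
Max-entry greedy (repeatedly take the single best remaining cell) gives $350, worse by 37.
Next-best assignment: Eriksen→Lot D, Leclerc→Lot G, Ghosh→Lot B = $366.
Swapping Leclerc↔Eriksen (Leclerc→Lot B $97, Eriksen→Lot G $50) loses 94.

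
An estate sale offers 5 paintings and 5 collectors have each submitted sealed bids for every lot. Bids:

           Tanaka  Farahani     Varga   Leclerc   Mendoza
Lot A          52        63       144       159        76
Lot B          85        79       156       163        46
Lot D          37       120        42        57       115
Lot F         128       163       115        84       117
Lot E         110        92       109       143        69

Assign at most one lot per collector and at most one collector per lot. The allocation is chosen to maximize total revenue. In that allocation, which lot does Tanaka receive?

Optimal: Tanaka→Lot E ($110), Farahani→Lot F ($163), Varga→Lot B ($156), Leclerc→Lot A ($159), Mendoza→Lot D ($115) — total 110+163+156+159+115 = $703.
Tanaka's own top lot is Lot F ($128), but forcing Tanaka→Lot F and reassigning the rest optimally gives only $650 — worse by 53.

Tanaka receives Lot E.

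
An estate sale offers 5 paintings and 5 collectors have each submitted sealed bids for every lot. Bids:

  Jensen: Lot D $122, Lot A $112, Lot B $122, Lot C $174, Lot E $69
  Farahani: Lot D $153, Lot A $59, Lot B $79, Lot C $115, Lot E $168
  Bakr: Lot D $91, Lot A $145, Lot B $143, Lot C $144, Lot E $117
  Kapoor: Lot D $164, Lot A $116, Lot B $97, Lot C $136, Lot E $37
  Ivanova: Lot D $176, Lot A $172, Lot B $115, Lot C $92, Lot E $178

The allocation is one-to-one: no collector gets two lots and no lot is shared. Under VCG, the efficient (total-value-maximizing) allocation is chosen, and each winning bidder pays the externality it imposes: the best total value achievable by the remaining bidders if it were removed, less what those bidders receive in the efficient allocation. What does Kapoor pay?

Efficient allocation: Jensen→Lot C ($174), Farahani→Lot E ($168), Bakr→Lot B ($143), Kapoor→Lot D ($164), Ivanova→Lot A ($172); total welfare W = $821.
Kapoor receives Lot D at value $164, so the others get W − 164 = $657.
Without Kapoor: best allocation of the remaining 4 bidders over all 5 lots is Jensen→Lot C ($174), Farahani→Lot E ($168), Bakr→Lot A ($145), Ivanova→Lot D ($176), total $663.
VCG payment = (others' best without Kapoor) − (others' welfare with Kapoor) = 663 − 657 = $6.

Kapoor pays $6.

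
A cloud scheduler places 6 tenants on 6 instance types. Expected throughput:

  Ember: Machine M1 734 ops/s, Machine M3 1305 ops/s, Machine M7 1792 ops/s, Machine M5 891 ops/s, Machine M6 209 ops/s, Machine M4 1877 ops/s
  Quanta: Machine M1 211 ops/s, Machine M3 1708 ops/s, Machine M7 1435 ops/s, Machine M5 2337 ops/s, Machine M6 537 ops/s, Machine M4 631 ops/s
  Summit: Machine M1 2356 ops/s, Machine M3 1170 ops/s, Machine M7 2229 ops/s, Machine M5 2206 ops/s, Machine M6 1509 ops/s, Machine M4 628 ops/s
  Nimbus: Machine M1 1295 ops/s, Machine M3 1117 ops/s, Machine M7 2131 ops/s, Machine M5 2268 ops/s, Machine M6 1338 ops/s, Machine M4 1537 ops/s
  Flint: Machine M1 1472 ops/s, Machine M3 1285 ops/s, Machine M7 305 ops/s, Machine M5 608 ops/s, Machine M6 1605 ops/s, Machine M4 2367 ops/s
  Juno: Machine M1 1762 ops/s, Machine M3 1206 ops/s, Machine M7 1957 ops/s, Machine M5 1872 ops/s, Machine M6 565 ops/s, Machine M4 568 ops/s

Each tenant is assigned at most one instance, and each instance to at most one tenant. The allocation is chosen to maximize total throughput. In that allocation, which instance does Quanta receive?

Quanta receives Machine M3.

Treat this as an assignment problem: match each tenant to one instance.
Optimal: Ember→Machine M4 (1877 ops/s), Quanta→Machine M3 (1708 ops/s), Summit→Machine M1 (2356 ops/s), Nimbus→Machine M5 (2268 ops/s), Flint→Machine M6 (1605 ops/s), Juno→Machine M7 (1957 ops/s) — total 1877+1708+2356+2268+1605+1957 = 11771 ops/s.
Row-greedy (each tenant in turn takes its best remaining instance) gives 11512 ops/s, worse by 259.
Quanta's own top instance is Machine M5 (2337 ops/s), but forcing Quanta→Machine M5 and reassigning the rest optimally gives only 11660 ops/s — worse by 111.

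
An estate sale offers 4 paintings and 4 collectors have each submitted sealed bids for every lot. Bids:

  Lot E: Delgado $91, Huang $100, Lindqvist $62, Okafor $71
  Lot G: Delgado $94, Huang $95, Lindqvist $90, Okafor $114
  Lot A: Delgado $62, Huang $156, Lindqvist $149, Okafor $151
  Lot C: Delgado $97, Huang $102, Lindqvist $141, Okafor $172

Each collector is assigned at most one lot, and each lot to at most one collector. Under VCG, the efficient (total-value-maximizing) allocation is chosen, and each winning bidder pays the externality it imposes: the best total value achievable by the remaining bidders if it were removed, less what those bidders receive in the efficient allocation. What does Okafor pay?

Efficient allocation: Delgado→Lot G ($94), Huang→Lot E ($100), Lindqvist→Lot A ($149), Okafor→Lot C ($172); total welfare W = $515.
Okafor receives Lot C at value $172, so the others get W − 172 = $343.
Without Okafor: best allocation of the remaining 3 bidders over all 4 lots is Delgado→Lot G ($94), Huang→Lot A ($156), Lindqvist→Lot C ($141), total $391.
VCG payment = (others' best without Okafor) − (others' welfare with Okafor) = 391 − 343 = $48.

Okafor pays $48.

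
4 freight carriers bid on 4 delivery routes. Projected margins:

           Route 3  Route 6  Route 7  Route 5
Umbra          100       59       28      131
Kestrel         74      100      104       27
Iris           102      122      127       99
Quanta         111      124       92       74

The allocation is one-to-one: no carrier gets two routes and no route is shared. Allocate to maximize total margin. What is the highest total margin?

Maximum total: $469k

Optimal: Umbra→Route 5 ($131k), Kestrel→Route 6 ($100k), Iris→Route 7 ($127k), Quanta→Route 3 ($111k) — total 131+100+127+111 = $469k.
Column-greedy (each route in turn goes to its best remaining carrier) gives $468k, worse by 1.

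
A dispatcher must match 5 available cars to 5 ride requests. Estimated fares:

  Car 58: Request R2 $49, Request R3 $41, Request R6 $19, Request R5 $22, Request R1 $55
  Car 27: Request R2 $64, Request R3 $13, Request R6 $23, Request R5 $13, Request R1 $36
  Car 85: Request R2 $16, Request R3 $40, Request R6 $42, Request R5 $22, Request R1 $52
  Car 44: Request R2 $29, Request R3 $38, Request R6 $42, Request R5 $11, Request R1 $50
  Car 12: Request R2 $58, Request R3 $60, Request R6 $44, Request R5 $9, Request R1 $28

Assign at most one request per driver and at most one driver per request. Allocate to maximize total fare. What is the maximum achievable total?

Optimal: Car 58→Request R1 ($55), Car 27→Request R2 ($64), Car 85→Request R5 ($22), Car 44→Request R6 ($42), Car 12→Request R3 ($60) — total 55+64+22+42+60 = $243.
Row-greedy (each driver in turn takes its best remaining request) gives $208, worse by 35.
Next-best assignment: Car 58→Request R5, Car 27→Request R2, Car 85→Request R1, Car 44→Request R6, Car 12→Request R3 = $240.

Maximum total: $243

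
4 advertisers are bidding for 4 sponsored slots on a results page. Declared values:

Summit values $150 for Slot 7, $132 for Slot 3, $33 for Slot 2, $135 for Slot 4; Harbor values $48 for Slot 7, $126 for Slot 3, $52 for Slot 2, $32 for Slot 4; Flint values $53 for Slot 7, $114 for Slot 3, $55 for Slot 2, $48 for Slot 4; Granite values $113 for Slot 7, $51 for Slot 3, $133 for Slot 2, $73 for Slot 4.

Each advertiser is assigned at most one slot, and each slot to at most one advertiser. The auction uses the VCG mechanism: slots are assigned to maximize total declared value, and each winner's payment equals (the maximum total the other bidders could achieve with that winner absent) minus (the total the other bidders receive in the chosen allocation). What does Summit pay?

Efficient allocation: Summit→Slot 7 ($150), Harbor→Slot 3 ($126), Flint→Slot 4 ($48), Granite→Slot 2 ($133); total welfare W = $457.
Summit receives Slot 7 at value $150, so the others get W − 150 = $307.
Without Summit: best allocation of the remaining 3 bidders over all 4 slots is Harbor→Slot 3 ($126), Flint→Slot 7 ($53), Granite→Slot 2 ($133), total $312.
VCG payment = (others' best without Summit) − (others' welfare with Summit) = 312 − 307 = $5.

Summit pays $5.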